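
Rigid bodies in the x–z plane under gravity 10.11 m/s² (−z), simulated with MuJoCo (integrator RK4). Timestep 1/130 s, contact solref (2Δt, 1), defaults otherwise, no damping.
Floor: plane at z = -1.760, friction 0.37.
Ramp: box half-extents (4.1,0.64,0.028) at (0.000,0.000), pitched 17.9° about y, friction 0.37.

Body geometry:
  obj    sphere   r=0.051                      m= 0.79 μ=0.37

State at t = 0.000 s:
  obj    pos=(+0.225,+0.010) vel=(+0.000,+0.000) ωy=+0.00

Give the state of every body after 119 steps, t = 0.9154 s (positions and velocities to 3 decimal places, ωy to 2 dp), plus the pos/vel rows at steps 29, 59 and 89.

State at t = 0.9154 s:
  obj    pos=(+1.110,-0.276) vel=(+1.933,-0.624) ωy=+39.83

Key-timestep trajectory:
   step    t(s)  obj.x    obj.z    obj.vx   obj.vz 
     29  0.2231   +0.278  -0.007  +0.471  -0.152
     59  0.4538   +0.443  -0.060  +0.959  -0.310
     89  0.6846   +0.720  -0.150  +1.446  -0.467


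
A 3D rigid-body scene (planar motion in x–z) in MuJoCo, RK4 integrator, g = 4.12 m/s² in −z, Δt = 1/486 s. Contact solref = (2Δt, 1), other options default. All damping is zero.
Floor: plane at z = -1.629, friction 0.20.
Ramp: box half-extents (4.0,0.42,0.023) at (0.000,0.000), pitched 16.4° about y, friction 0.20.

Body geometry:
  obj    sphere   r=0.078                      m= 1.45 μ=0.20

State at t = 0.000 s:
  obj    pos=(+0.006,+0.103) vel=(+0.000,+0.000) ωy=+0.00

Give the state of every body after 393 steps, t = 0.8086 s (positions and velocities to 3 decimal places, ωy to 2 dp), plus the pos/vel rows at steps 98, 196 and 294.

State at t = 0.8086 s:
  obj    pos=(+0.267,+0.027) vel=(+0.645,-0.190) ωy=+8.61

Key-timestep trajectory:
   step    t(s)  obj.x    obj.z    obj.vx   obj.vz 
     98  0.2016   +0.022  +0.099  +0.161  -0.047
    196  0.4033   +0.071  +0.084  +0.321  -0.095
    294  0.6049   +0.152  +0.061  +0.482  -0.142


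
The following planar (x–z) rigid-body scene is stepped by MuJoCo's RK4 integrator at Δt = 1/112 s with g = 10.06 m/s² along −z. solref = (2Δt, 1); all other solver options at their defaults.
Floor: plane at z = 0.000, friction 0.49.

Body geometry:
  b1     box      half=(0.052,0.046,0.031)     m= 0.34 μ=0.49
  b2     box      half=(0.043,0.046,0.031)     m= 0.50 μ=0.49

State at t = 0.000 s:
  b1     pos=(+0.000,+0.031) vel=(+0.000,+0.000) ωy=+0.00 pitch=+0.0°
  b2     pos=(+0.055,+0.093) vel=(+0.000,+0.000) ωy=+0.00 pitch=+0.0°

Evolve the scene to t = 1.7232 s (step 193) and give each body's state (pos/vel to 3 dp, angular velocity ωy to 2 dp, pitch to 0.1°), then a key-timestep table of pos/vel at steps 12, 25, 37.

State at t = 1.7232 s:
  b1     pos=(+0.000,+0.031) vel=(+0.000,+0.000) ωy=+0.00 pitch=+0.0°
  b2     pos=(+0.097,+0.043) vel=(+0.000,+0.000) ωy=+0.00 pitch=+90.0°

Key-timestep trajectory:
   step    t(s)  b1.x    b1.z    b1.vx   b1.vz   b2.x    b2.z    b2.vx   b2.vz 
     12  0.1071   +0.000  +0.031  +0.000  +0.001   +0.058  +0.092  +0.069  -0.011
     25  0.2232   +0.000  +0.031  -0.001  +0.000   +0.075  +0.083  +0.231  -0.249
     37  0.3304   +0.000  +0.031  +0.000  +0.000   +0.098  +0.040  -0.021  +0.076


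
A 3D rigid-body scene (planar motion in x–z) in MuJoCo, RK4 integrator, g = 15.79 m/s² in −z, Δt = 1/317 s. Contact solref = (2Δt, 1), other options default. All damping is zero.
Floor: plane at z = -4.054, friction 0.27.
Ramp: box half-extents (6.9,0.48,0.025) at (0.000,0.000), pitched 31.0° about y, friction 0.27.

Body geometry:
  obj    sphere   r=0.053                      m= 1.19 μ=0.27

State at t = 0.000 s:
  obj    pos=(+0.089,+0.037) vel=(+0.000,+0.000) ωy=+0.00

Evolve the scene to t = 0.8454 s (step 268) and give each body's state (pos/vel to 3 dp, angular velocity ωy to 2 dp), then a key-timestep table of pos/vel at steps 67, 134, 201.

State at t = 0.8454 s:
  obj    pos=(+1.869,-1.032) vel=(+4.210,-2.529) ωy=+92.64

Key-timestep trajectory:
   step    t(s)  obj.x    obj.z    obj.vx   obj.vz 
     67  0.2114   +0.200  -0.029  +1.053  -0.632
    134  0.4227   +0.534  -0.230  +2.105  -1.265
    201  0.6341   +1.090  -0.564  +3.157  -1.897


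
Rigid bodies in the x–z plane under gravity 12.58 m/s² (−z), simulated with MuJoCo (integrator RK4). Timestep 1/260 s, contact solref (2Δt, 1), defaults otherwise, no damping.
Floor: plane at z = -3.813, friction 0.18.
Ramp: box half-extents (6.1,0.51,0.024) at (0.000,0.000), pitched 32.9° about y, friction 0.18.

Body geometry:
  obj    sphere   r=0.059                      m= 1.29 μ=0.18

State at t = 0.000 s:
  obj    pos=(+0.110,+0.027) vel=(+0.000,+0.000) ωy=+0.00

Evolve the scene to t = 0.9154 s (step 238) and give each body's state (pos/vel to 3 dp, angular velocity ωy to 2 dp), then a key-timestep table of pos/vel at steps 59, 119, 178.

State at t = 0.9154 s:
  obj    pos=(+1.849,-1.097) vel=(+3.794,-2.455) ωy=+73.52

Key-timestep trajectory:
   step    t(s)  obj.x    obj.z    obj.vx   obj.vz 
     59  0.2269   +0.218  -0.042  +0.939  -0.621
    119  0.4577   +0.546  -0.254  +1.898  -1.231
    178  0.6846   +1.083  -0.602  +2.834  -1.849


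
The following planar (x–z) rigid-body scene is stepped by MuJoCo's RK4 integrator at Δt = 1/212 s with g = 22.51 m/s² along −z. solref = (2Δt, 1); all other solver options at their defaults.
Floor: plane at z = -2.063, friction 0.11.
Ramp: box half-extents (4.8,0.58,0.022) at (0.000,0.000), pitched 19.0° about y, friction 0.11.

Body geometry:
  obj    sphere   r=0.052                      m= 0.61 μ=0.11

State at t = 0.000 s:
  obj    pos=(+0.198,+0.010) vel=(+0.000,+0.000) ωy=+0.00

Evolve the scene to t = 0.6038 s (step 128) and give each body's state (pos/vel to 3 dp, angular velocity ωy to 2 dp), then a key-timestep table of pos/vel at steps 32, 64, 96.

State at t = 0.6038 s:
  obj    pos=(+1.100,-0.301) vel=(+2.989,-1.029) ωy=+60.75

Key-timestep trajectory:
   step    t(s)  obj.x    obj.z    obj.vx   obj.vz 
     32  0.1509   +0.254  -0.009  +0.748  -0.257
     64  0.3019   +0.424  -0.068  +1.495  -0.515
     96  0.4528   +0.706  -0.165  +2.242  -0.772


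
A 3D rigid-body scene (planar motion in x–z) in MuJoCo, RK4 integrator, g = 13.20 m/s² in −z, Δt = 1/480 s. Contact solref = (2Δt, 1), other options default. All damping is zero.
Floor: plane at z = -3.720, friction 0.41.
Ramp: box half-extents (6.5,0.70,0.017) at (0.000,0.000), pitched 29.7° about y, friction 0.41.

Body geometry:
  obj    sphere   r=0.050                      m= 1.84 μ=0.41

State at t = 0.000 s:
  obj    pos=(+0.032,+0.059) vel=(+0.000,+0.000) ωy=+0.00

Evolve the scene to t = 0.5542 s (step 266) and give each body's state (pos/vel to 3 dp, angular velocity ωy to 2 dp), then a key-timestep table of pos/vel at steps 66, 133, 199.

State at t = 0.5542 s:
  obj    pos=(+0.655,-0.297) vel=(+2.249,-1.283) ωy=+51.77

Key-timestep trajectory:
   step    t(s)  obj.x    obj.z    obj.vx   obj.vz 
     66  0.1375   +0.070  +0.037  +0.558  -0.318
    133  0.2771   +0.188  -0.030  +1.124  -0.641
    199  0.4146   +0.381  -0.140  +1.682  -0.960


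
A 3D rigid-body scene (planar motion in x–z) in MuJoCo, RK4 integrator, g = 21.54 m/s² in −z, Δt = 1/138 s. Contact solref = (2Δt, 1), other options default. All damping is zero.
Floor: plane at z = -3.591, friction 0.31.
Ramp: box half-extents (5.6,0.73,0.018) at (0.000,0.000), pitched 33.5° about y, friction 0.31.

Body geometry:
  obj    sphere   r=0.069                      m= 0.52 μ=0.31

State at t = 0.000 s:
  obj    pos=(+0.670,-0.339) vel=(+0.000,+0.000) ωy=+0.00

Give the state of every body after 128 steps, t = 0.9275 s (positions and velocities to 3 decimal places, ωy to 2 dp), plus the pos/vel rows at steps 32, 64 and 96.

State at t = 0.9275 s:
  obj    pos=(+3.717,-2.356) vel=(+6.568,-4.348) ωy=+114.12

Key-timestep trajectory:
   step    t(s)  obj.x    obj.z    obj.vx   obj.vz 
     32  0.2319   +0.861  -0.465  +1.643  -1.087
     64  0.4638   +1.432  -0.843  +3.285  -2.174
     96  0.6957   +2.384  -1.474  +4.926  -3.261


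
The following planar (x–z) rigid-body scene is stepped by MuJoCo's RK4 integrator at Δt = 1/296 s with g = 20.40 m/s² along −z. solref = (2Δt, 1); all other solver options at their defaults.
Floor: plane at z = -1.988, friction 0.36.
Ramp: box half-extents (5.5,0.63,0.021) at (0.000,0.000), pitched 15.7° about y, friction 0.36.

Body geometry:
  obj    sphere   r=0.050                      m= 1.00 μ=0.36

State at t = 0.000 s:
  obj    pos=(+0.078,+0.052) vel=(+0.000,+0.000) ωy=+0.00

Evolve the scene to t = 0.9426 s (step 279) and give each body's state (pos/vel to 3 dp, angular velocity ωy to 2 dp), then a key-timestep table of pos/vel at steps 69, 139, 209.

State at t = 0.9426 s:
  obj    pos=(+1.764,-0.422) vel=(+3.578,-1.006) ωy=+74.32

Key-timestep trajectory:
   step    t(s)  obj.x    obj.z    obj.vx   obj.vz 
     69  0.2331   +0.181  +0.023  +0.885  -0.249
    139  0.4696   +0.497  -0.066  +1.783  -0.501
    209  0.7061   +1.024  -0.214  +2.680  -0.753


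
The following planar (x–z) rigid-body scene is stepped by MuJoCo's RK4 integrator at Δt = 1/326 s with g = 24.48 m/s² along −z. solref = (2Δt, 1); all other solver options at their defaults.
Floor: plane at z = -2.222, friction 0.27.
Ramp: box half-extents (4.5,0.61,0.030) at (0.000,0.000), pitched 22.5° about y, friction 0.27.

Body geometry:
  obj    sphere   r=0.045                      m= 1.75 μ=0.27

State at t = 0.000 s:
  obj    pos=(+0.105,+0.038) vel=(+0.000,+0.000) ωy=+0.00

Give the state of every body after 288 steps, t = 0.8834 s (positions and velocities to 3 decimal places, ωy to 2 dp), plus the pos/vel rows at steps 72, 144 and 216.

State at t = 0.8834 s:
  obj    pos=(+2.517,-0.962) vel=(+5.461,-2.262) ωy=+131.35

Key-timestep trajectory:
   step    t(s)  obj.x    obj.z    obj.vx   obj.vz 
     72  0.2209   +0.256  -0.025  +1.365  -0.566
    144  0.4417   +0.708  -0.212  +2.731  -1.131
    216  0.6626   +1.462  -0.524  +4.096  -1.697


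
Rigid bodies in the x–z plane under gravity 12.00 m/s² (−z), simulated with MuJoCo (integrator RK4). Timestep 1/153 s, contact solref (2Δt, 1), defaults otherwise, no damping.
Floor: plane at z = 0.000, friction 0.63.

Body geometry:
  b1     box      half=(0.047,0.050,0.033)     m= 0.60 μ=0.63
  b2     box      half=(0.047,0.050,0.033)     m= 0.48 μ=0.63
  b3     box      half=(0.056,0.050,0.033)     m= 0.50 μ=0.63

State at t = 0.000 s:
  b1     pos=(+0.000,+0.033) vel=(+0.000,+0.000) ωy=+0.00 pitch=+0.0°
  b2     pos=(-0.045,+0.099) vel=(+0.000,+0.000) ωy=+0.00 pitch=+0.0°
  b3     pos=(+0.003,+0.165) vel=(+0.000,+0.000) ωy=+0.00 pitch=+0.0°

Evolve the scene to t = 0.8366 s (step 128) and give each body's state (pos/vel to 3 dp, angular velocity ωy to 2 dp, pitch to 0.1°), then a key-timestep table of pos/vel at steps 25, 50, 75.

State at t = 0.8366 s:
  b1     pos=(+0.000,+0.033) vel=(+0.000,+0.000) ωy=+0.00 pitch=+0.0°
  b2     pos=(-0.045,+0.099) vel=(+0.000,+0.000) ωy=+0.00 pitch=-0.2°
  b3     pos=(+0.135,+0.033) vel=(+0.000,+0.000) ωy=+0.00 pitch=+180.0°

Key-timestep trajectory:
   step    t(s)  b1.x    b1.z    b1.vx   b1.vz   b2.x    b2.z    b2.vx   b2.vz   b3.x    b3.z    b3.vx   b3.vz 
     25  0.1634   +0.000  +0.033  +0.000  +0.000   -0.045  +0.099  +0.000  +0.000   +0.006  +0.165  +0.051  -0.006
     50  0.3268   +0.000  +0.033  +0.000  +0.000   -0.045  +0.099  -0.001  +0.000   +0.030  +0.150  +0.258  -0.367
     75  0.4902   +0.000  +0.033  +0.000  +0.000   -0.045  +0.099  +0.000  +0.000   +0.111  +0.075  +0.589  -1.025


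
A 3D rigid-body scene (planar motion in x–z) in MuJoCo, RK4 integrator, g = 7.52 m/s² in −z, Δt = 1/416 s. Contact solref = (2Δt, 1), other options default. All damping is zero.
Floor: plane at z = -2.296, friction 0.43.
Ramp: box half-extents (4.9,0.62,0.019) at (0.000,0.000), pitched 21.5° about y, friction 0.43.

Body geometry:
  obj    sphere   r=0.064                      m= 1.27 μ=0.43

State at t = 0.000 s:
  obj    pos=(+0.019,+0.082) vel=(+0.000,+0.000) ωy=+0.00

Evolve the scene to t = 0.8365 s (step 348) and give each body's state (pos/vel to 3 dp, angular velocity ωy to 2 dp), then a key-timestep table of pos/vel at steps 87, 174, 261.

State at t = 0.8365 s:
  obj    pos=(+0.660,-0.171) vel=(+1.532,-0.604) ωy=+25.73

Key-timestep trajectory:
   step    t(s)  obj.x    obj.z    obj.vx   obj.vz 
     87  0.2091   +0.059  +0.066  +0.383  -0.151
    174  0.4183   +0.179  +0.019  +0.766  -0.302
    261  0.6274   +0.379  -0.060  +1.149  -0.453


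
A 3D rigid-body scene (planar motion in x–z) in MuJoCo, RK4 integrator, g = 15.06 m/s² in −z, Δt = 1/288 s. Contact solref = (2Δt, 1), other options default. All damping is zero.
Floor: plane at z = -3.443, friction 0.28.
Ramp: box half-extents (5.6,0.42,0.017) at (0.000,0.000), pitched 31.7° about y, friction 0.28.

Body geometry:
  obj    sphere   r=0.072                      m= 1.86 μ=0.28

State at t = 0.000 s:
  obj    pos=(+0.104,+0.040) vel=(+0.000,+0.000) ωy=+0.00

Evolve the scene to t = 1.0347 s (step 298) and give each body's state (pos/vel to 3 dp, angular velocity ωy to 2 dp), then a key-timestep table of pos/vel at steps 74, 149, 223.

State at t = 1.0347 s:
  obj    pos=(+2.679,-1.550) vel=(+4.976,-3.074) ωy=+81.22

Key-timestep trajectory:
   step    t(s)  obj.x    obj.z    obj.vx   obj.vz 
     74  0.2569   +0.263  -0.058  +1.236  -0.763
    149  0.5174   +0.748  -0.357  +2.488  -1.537
    223  0.7743   +1.546  -0.850  +3.724  -2.300


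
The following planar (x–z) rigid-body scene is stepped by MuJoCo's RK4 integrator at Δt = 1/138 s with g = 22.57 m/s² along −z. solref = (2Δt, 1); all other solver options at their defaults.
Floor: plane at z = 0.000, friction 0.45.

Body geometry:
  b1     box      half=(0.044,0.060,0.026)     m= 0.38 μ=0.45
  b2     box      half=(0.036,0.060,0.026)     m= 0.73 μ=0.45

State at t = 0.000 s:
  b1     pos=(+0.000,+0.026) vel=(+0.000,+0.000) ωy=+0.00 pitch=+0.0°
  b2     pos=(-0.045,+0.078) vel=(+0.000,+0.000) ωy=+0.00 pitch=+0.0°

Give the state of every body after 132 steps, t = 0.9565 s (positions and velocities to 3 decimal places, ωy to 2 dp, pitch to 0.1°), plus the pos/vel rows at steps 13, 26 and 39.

State at t = 0.9565 s:
  b1     pos=(+0.000,+0.026) vel=(+0.000,+0.000) ωy=+0.00 pitch=+0.0°
  b2     pos=(-0.081,+0.036) vel=(+0.000,+0.000) ωy=+0.00 pitch=-90.0°

Key-timestep trajectory:
   step    t(s)  b1.x    b1.z    b1.vx   b1.vz   b2.x    b2.z    b2.vx   b2.vz 
     13  0.0942   +0.000  +0.026  +0.001  +0.001   -0.048  +0.078  -0.072  -0.008
     26  0.1884   +0.000  +0.026  +0.001  +0.001   -0.066  +0.066  -0.336  -0.496
     39  0.2826   +0.000  +0.026  +0.000  +0.000   -0.083  +0.036  +0.172  -0.049


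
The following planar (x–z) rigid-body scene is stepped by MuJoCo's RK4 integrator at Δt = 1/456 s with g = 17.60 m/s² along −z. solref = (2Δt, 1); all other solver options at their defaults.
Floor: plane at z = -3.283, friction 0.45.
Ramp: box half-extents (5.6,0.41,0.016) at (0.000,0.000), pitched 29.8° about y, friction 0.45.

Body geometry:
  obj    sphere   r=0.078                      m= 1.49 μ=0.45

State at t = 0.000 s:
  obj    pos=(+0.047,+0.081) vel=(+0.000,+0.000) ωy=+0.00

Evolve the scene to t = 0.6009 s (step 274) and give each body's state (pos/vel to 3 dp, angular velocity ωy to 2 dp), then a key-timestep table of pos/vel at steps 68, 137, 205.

State at t = 0.6009 s:
  obj    pos=(+1.026,-0.479) vel=(+3.258,-1.866) ωy=+48.12

Key-timestep trajectory:
   step    t(s)  obj.x    obj.z    obj.vx   obj.vz 
     68  0.1491   +0.107  +0.047  +0.809  -0.463
    137  0.3004   +0.292  -0.059  +1.629  -0.933
    205  0.4496   +0.595  -0.232  +2.437  -1.396


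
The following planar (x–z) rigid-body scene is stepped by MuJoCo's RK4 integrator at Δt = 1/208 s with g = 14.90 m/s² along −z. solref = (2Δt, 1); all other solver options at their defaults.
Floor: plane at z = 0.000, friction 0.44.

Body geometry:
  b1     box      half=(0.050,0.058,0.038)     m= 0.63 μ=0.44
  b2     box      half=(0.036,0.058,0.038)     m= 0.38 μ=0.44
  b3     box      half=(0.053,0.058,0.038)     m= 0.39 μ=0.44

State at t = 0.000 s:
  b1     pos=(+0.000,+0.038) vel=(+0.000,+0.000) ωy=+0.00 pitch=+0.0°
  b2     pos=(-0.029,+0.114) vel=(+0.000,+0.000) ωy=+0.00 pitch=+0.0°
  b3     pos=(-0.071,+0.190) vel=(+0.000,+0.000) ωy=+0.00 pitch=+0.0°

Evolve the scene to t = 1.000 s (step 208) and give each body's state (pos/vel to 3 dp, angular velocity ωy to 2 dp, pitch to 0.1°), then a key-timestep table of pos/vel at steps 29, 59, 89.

State at t = 1.000 s:
  b1     pos=(+0.000,+0.038) vel=(+0.000,+0.000) ωy=+0.00 pitch=+0.0°
  b2     pos=(-0.028,+0.114) vel=(+0.000,+0.000) ωy=+0.00 pitch=+0.0°
  b3     pos=(-0.102,+0.053) vel=(+0.000,+0.000) ωy=+0.00 pitch=-90.0°

Key-timestep trajectory:
   step    t(s)  b1.x    b1.z    b1.vx   b1.vz   b2.x    b2.z    b2.vx   b2.vz   b3.x    b3.z    b3.vx   b3.vz 
     29  0.1394   +0.000  +0.038  +0.000  +0.000   -0.029  +0.114  +0.001  +0.000   -0.085  +0.185  -0.248  -0.146
     59  0.2837   +0.000  +0.038  +0.000  +0.000   -0.029  +0.114  +0.000  +0.000   -0.130  +0.055  -0.112  -0.272
     89  0.4279   +0.000  +0.038  +0.000  +0.000   -0.029  +0.114  +0.000  +0.000   -0.120  +0.061  +0.251  -0.091


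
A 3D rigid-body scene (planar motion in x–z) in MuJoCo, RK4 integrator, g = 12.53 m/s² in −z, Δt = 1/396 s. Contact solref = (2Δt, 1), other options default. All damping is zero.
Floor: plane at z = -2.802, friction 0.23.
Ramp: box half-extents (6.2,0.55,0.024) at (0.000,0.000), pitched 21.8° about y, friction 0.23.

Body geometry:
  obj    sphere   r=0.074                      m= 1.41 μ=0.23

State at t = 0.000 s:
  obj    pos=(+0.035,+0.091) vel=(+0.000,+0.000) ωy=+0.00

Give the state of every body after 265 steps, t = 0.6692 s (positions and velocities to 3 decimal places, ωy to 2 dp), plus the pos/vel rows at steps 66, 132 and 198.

State at t = 0.6692 s:
  obj    pos=(+0.726,-0.185) vel=(+2.065,-0.826) ωy=+30.05

Key-timestep trajectory:
   step    t(s)  obj.x    obj.z    obj.vx   obj.vz 
     66  0.1667   +0.078  +0.074  +0.514  -0.206
    132  0.3333   +0.207  +0.023  +1.029  -0.411
    198  0.5000   +0.421  -0.063  +1.543  -0.617


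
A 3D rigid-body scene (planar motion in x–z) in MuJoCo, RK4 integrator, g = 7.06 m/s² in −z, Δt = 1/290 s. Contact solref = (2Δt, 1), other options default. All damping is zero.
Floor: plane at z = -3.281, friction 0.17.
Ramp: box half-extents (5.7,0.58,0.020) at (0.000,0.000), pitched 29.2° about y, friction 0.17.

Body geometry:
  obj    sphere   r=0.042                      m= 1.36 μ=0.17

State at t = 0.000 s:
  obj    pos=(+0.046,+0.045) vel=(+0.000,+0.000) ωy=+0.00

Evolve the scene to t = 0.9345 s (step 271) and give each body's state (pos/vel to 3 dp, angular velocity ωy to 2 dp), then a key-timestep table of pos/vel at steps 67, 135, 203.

State at t = 0.9345 s:
  obj    pos=(+0.984,-0.479) vel=(+2.007,-1.122) ωy=+54.73

Key-timestep trajectory:
   step    t(s)  obj.x    obj.z    obj.vx   obj.vz 
     67  0.2310   +0.103  +0.013  +0.496  -0.277
    135  0.4655   +0.279  -0.085  +1.000  -0.559
    203  0.7000   +0.572  -0.249  +1.503  -0.840


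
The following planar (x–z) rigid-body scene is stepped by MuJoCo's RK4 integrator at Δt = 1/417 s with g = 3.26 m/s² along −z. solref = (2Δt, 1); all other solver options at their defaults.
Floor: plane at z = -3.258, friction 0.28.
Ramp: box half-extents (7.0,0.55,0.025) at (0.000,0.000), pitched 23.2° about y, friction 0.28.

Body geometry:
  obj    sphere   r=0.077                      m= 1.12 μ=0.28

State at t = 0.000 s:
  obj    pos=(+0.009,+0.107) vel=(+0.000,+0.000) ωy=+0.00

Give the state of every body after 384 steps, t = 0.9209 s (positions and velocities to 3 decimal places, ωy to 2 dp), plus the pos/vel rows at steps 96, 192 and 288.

State at t = 0.9209 s:
  obj    pos=(+0.367,-0.046) vel=(+0.776,-0.333) ωy=+10.97

Key-timestep trajectory:
   step    t(s)  obj.x    obj.z    obj.vx   obj.vz 
     96  0.2302   +0.031  +0.098  +0.194  -0.083
    192  0.4604   +0.098  +0.069  +0.388  -0.166
    288  0.6906   +0.210  +0.021  +0.582  -0.250


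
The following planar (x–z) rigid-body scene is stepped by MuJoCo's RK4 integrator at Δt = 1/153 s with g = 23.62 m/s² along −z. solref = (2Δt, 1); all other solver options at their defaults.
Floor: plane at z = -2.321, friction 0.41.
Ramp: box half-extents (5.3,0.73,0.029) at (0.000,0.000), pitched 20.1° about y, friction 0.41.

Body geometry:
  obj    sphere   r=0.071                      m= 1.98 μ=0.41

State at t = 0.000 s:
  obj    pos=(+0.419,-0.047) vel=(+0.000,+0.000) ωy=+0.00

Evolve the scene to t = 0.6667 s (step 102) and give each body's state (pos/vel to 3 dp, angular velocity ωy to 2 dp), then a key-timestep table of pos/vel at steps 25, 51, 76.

State at t = 0.6667 s:
  obj    pos=(+1.629,-0.490) vel=(+3.630,-1.328) ωy=+54.43

Key-timestep trajectory:
   step    t(s)  obj.x    obj.z    obj.vx   obj.vz 
     25  0.1634   +0.492  -0.074  +0.890  -0.326
     51  0.3333   +0.722  -0.158  +1.815  -0.664
     76  0.4967   +1.091  -0.293  +2.705  -0.990


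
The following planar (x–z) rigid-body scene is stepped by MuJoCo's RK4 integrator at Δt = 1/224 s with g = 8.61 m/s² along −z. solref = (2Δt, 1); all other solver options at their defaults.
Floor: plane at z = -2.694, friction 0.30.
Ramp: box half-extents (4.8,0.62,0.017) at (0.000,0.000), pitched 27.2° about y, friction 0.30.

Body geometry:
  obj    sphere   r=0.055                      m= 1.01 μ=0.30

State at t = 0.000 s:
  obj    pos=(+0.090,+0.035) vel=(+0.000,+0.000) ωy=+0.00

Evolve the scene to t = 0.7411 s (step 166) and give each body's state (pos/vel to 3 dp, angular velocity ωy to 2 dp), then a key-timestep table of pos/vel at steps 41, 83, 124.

State at t = 0.7411 s:
  obj    pos=(+0.777,-0.318) vel=(+1.853,-0.952) ωy=+37.87

Key-timestep trajectory:
   step    t(s)  obj.x    obj.z    obj.vx   obj.vz 
     41  0.1830   +0.132  +0.013  +0.458  -0.235
     83  0.3705   +0.262  -0.054  +0.927  -0.476
    124  0.5536   +0.473  -0.162  +1.384  -0.711


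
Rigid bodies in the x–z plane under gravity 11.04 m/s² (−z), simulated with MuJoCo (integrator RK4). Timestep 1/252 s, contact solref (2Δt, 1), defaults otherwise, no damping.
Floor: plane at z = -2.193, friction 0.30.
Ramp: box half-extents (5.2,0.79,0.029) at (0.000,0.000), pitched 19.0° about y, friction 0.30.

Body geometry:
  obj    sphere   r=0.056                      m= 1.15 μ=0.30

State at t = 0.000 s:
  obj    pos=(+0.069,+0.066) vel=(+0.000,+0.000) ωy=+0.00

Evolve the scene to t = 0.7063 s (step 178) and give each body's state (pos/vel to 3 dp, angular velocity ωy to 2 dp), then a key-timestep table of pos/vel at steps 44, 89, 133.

State at t = 0.7063 s:
  obj    pos=(+0.675,-0.142) vel=(+1.715,-0.590) ωy=+32.38

Key-timestep trajectory:
   step    t(s)  obj.x    obj.z    obj.vx   obj.vz 
     44  0.1746   +0.106  +0.053  +0.424  -0.146
     89  0.3532   +0.220  +0.014  +0.857  -0.295
    133  0.5278   +0.407  -0.050  +1.281  -0.441


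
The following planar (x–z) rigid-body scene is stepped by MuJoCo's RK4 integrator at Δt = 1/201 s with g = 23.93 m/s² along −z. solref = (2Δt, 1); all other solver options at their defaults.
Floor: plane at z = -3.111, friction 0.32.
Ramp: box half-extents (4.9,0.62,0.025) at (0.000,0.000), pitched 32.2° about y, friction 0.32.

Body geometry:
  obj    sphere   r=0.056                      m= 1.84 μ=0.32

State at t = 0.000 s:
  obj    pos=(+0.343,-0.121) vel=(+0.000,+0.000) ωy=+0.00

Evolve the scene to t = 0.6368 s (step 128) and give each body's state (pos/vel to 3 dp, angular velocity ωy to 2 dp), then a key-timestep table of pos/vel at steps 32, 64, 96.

State at t = 0.6368 s:
  obj    pos=(+1.906,-1.105) vel=(+4.908,-3.091) ωy=+103.54

Key-timestep trajectory:
   step    t(s)  obj.x    obj.z    obj.vx   obj.vz 
     32  0.1592   +0.441  -0.182  +1.227  -0.773
     64  0.3184   +0.734  -0.367  +2.454  -1.546
     96  0.4776   +1.223  -0.674  +3.681  -2.318


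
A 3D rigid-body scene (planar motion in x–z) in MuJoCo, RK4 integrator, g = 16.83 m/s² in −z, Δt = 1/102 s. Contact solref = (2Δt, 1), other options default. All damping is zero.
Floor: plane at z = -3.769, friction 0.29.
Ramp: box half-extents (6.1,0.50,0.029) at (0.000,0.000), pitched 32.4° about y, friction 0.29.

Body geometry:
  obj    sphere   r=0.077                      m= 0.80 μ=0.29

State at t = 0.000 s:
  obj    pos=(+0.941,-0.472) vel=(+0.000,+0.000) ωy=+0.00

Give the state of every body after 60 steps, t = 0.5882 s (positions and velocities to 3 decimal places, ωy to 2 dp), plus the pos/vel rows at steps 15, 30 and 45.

State at t = 0.5882 s:
  obj    pos=(+1.883,-1.069) vel=(+3.200,-2.031) ωy=+49.17

Key-timestep trajectory:
   step    t(s)  obj.x    obj.z    obj.vx   obj.vz 
     15  0.1471   +1.000  -0.509  +0.801  -0.508
     30  0.2941   +1.177  -0.621  +1.600  -1.016
     45  0.4412   +1.471  -0.808  +2.400  -1.523


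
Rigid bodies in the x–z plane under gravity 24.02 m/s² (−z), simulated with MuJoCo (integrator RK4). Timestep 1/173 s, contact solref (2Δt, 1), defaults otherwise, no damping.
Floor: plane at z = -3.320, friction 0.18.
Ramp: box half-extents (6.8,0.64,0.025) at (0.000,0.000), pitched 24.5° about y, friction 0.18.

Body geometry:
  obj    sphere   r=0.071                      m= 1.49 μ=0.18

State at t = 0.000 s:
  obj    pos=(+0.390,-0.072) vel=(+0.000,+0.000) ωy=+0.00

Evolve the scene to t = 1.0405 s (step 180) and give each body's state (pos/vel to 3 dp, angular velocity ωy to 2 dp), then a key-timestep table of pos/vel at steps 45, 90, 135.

State at t = 1.0405 s:
  obj    pos=(+3.895,-1.670) vel=(+6.737,-3.070) ωy=+104.23

Key-timestep trajectory:
   step    t(s)  obj.x    obj.z    obj.vx   obj.vz 
     45  0.2601   +0.609  -0.172  +1.685  -0.768
     90  0.5202   +1.266  -0.472  +3.369  -1.535
    135  0.7803   +2.362  -0.971  +5.053  -2.303


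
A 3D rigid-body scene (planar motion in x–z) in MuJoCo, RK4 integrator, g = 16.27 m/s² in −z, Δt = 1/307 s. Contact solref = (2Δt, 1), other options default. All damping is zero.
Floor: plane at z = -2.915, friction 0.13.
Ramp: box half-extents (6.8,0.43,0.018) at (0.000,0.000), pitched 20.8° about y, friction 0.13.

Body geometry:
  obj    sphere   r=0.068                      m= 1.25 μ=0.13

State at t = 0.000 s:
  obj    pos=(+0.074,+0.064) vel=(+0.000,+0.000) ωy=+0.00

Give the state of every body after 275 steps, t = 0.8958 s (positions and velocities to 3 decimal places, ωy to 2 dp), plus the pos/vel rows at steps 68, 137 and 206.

State at t = 0.8958 s:
  obj    pos=(+1.622,-0.524) vel=(+3.456,-1.313) ωy=+54.35

Key-timestep trajectory:
   step    t(s)  obj.x    obj.z    obj.vx   obj.vz 
     68  0.2215   +0.169  +0.028  +0.855  -0.325
    137  0.4463   +0.458  -0.082  +1.722  -0.654
    206  0.6710   +0.943  -0.266  +2.589  -0.983


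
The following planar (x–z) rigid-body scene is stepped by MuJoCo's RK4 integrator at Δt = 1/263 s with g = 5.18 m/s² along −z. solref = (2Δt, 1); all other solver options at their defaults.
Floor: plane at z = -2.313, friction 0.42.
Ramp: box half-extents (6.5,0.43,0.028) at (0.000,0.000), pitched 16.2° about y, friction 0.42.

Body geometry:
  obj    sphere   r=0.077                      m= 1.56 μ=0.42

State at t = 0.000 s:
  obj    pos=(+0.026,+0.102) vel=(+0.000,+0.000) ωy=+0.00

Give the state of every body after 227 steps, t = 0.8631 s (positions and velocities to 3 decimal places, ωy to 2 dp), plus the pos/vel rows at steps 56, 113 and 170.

State at t = 0.8631 s:
  obj    pos=(+0.395,-0.005) vel=(+0.856,-0.249) ωy=+11.57

Key-timestep trajectory:
   step    t(s)  obj.x    obj.z    obj.vx   obj.vz 
     56  0.2129   +0.048  +0.095  +0.211  -0.061
    113  0.4297   +0.117  +0.075  +0.426  -0.124
    170  0.6464   +0.233  +0.042  +0.641  -0.186


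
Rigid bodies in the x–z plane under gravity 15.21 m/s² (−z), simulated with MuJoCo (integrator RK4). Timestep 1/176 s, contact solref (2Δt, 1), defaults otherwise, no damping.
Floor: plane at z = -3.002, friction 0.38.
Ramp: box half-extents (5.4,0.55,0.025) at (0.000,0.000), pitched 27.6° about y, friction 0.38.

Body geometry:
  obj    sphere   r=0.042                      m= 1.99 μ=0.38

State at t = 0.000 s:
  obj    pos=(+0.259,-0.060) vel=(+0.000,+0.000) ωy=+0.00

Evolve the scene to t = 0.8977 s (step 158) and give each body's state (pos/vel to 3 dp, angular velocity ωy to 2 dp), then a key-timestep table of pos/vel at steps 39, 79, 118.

State at t = 0.8977 s:
  obj    pos=(+2.057,-1.000) vel=(+4.004,-2.093) ωy=+107.57

Key-timestep trajectory:
   step    t(s)  obj.x    obj.z    obj.vx   obj.vz 
     39  0.2216   +0.369  -0.117  +0.989  -0.517
     79  0.4489   +0.709  -0.295  +2.002  -1.047
    118  0.6705   +1.262  -0.584  +2.991  -1.563


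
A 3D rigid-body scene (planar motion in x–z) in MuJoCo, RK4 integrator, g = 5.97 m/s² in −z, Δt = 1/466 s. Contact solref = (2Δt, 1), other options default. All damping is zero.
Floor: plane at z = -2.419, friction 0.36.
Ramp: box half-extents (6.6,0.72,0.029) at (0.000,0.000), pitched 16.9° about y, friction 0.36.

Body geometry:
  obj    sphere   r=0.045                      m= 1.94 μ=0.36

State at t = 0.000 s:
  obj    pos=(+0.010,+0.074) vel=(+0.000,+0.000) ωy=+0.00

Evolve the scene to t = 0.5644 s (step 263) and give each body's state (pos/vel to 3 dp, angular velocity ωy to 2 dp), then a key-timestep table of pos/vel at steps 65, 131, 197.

State at t = 0.5644 s:
  obj    pos=(+0.199,+0.017) vel=(+0.669,-0.203) ωy=+15.55

Key-timestep trajectory:
   step    t(s)  obj.x    obj.z    obj.vx   obj.vz 
     65  0.1395   +0.022  +0.071  +0.165  -0.050
    131  0.2811   +0.057  +0.060  +0.333  -0.101
    197  0.4227   +0.116  +0.042  +0.501  -0.152


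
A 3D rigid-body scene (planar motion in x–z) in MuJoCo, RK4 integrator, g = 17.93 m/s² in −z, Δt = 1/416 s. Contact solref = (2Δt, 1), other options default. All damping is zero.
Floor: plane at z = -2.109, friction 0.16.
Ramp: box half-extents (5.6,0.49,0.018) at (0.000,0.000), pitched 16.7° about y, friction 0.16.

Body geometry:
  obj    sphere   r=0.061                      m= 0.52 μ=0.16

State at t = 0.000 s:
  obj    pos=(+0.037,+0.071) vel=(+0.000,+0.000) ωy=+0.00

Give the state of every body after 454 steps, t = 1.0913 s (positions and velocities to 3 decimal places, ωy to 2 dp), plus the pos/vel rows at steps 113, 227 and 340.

State at t = 1.0913 s:
  obj    pos=(+2.136,-0.558) vel=(+3.847,-1.154) ωy=+65.84

Key-timestep trajectory:
   step    t(s)  obj.x    obj.z    obj.vx   obj.vz 
    113  0.2716   +0.167  +0.032  +0.958  -0.287
    227  0.5457   +0.562  -0.086  +1.924  -0.577
    340  0.8173   +1.215  -0.282  +2.881  -0.864


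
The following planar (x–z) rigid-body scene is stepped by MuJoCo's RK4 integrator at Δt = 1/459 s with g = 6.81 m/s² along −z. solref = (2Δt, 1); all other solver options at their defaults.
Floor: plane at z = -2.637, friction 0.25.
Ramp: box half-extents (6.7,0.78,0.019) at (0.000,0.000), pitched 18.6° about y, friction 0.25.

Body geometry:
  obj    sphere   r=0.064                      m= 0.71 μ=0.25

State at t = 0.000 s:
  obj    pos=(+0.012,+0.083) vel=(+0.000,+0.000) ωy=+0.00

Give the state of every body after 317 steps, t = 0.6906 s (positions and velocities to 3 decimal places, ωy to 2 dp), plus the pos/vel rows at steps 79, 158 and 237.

State at t = 0.6906 s:
  obj    pos=(+0.363,-0.035) vel=(+1.016,-0.342) ωy=+16.74

Key-timestep trajectory:
   step    t(s)  obj.x    obj.z    obj.vx   obj.vz 
     79  0.1721   +0.034  +0.076  +0.253  -0.085
    158  0.3442   +0.099  +0.054  +0.506  -0.170
    237  0.5163   +0.208  +0.018  +0.759  -0.256


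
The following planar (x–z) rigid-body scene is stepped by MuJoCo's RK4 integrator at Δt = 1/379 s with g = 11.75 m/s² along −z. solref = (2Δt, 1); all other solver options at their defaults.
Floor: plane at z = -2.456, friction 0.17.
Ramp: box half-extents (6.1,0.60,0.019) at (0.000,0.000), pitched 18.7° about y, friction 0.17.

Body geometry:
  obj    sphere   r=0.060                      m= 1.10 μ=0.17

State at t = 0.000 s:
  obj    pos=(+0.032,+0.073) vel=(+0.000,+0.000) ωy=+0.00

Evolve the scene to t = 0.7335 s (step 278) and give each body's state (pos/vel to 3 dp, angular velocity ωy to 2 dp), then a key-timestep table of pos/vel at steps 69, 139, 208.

State at t = 0.7335 s:
  obj    pos=(+0.718,-0.160) vel=(+1.870,-0.633) ωy=+32.89

Key-timestep trajectory:
   step    t(s)  obj.x    obj.z    obj.vx   obj.vz 
     69  0.1821   +0.074  +0.058  +0.464  -0.157
    139  0.3668   +0.203  +0.015  +0.935  -0.316
    208  0.5488   +0.416  -0.057  +1.399  -0.474


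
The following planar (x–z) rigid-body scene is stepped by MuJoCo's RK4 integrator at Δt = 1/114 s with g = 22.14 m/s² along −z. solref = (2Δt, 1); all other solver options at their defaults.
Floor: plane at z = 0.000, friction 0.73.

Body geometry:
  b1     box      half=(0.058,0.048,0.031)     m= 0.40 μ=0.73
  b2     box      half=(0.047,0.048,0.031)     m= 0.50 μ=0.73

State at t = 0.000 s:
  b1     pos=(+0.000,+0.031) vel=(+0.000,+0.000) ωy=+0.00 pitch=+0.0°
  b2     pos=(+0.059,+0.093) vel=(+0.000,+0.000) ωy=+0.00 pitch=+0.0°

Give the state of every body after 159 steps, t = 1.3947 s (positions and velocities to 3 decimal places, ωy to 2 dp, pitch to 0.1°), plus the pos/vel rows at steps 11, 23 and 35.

State at t = 1.3947 s:
  b1     pos=(+0.000,+0.031) vel=(+0.000,+0.000) ωy=+0.00 pitch=+0.0°
  b2     pos=(+0.098,+0.047) vel=(+0.000,+0.000) ωy=+0.00 pitch=+90.0°

Key-timestep trajectory:
   step    t(s)  b1.x    b1.z    b1.vx   b1.vz   b2.x    b2.z    b2.vx   b2.vz 
     11  0.0965   +0.000  +0.031  +0.000  +0.002   +0.061  +0.092  +0.055  -0.002
     23  0.2018   +0.000  +0.031  -0.002  +0.000   +0.078  +0.085  +0.314  -0.254
     35  0.3070   +0.000  +0.031  +0.000  +0.000   +0.100  +0.044  -0.041  +0.108


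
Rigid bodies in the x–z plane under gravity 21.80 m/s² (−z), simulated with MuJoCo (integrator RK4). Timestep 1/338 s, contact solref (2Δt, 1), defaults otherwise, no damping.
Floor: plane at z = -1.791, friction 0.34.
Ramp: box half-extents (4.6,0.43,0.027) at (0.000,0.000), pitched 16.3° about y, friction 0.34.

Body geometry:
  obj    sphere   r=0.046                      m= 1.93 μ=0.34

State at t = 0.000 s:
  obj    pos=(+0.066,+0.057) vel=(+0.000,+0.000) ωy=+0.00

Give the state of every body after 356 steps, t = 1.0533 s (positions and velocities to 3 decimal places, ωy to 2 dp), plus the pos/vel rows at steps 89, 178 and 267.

State at t = 1.0533 s:
  obj    pos=(+2.393,-0.624) vel=(+4.418,-1.292) ωy=+100.06

Key-timestep trajectory:
   step    t(s)  obj.x    obj.z    obj.vx   obj.vz 
     89  0.2633   +0.211  +0.014  +1.105  -0.323
    178  0.5266   +0.648  -0.113  +2.209  -0.646
    267  0.7899   +1.375  -0.326  +3.314  -0.969


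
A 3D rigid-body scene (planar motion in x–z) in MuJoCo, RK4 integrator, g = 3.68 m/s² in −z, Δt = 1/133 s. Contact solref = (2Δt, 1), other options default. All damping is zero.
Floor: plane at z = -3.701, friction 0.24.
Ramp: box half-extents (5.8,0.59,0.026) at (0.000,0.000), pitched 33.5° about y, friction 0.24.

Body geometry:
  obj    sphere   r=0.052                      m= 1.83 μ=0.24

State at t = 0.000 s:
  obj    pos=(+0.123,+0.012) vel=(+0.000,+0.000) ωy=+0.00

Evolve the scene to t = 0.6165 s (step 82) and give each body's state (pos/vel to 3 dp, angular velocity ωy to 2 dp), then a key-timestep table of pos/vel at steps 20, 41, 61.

State at t = 0.6165 s:
  obj    pos=(+0.353,-0.140) vel=(+0.746,-0.494) ωy=+17.19

Key-timestep trajectory:
   step    t(s)  obj.x    obj.z    obj.vx   obj.vz 
     20  0.1504   +0.137  +0.003  +0.182  -0.121
     41  0.3083   +0.181  -0.026  +0.373  -0.247
     61  0.4586   +0.250  -0.072  +0.555  -0.367


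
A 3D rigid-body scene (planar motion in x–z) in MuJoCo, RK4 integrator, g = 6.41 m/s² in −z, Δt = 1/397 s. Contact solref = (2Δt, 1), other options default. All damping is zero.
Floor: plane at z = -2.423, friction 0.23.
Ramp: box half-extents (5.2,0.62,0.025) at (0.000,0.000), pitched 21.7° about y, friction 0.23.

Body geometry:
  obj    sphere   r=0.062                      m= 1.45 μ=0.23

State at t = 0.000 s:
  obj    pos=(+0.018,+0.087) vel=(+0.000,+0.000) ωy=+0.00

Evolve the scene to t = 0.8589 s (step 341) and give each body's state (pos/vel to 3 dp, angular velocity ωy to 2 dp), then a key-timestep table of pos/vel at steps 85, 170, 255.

State at t = 0.8589 s:
  obj    pos=(+0.598,-0.144) vel=(+1.351,-0.538) ωy=+23.45

Key-timestep trajectory:
   step    t(s)  obj.x    obj.z    obj.vx   obj.vz 
     85  0.2141   +0.054  +0.072  +0.337  -0.134
    170  0.4282   +0.162  +0.029  +0.674  -0.268
    255  0.6423   +0.342  -0.043  +1.010  -0.402


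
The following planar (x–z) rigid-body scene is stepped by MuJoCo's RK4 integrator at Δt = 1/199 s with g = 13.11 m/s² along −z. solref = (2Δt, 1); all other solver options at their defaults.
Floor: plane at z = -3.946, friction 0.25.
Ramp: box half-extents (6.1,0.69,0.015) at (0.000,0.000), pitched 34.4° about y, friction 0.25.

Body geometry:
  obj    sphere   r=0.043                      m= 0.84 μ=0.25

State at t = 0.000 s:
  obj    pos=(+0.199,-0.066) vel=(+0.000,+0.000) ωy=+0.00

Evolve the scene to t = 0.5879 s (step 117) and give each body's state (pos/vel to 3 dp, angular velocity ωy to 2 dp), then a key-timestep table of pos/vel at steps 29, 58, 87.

State at t = 0.5879 s:
  obj    pos=(+0.954,-0.583) vel=(+2.567,-1.758) ωy=+72.30

Key-timestep trajectory:
   step    t(s)  obj.x    obj.z    obj.vx   obj.vz 
     29  0.1457   +0.245  -0.098  +0.637  -0.436
     58  0.2915   +0.385  -0.193  +1.273  -0.871
     87  0.4372   +0.616  -0.352  +1.909  -1.307


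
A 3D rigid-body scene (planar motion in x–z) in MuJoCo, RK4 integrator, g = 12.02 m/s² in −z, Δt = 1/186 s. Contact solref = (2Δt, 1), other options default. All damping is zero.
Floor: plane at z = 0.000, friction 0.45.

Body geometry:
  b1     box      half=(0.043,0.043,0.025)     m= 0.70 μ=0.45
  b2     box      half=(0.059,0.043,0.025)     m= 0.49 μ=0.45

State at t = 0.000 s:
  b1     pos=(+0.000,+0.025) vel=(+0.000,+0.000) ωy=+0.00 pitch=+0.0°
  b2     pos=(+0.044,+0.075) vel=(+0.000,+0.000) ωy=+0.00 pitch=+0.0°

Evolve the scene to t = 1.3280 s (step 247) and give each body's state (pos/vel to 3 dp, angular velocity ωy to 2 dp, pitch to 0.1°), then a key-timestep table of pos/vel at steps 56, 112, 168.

State at t = 1.3280 s:
  b1     pos=(+0.000,+0.025) vel=(+0.000,+0.000) ωy=+0.00 pitch=+0.0°
  b2     pos=(+0.105,+0.059) vel=(+0.000,+0.000) ωy=+0.00 pitch=+90.0°

Key-timestep trajectory:
   step    t(s)  b1.x    b1.z    b1.vx   b1.vz   b2.x    b2.z    b2.vx   b2.vz 
     56  0.3011   +0.000  +0.025  +0.000  +0.000   +0.061  +0.067  +0.199  -0.198
    112  0.6022   +0.000  +0.025  +0.000  +0.000   +0.118  +0.063  +0.051  +0.010
    168  0.9032   +0.000  +0.025  +0.000  +0.000   +0.104  +0.059  +0.189  -0.070


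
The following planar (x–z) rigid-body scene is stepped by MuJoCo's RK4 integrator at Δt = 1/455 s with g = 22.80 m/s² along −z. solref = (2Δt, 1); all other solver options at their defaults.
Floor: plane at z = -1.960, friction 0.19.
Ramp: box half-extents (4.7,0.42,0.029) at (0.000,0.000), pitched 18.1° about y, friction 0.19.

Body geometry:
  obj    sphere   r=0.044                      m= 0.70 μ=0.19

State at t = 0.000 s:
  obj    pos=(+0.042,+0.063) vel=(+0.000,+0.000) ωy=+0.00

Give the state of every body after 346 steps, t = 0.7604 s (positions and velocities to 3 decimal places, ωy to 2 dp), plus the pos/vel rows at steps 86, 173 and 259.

State at t = 0.7604 s:
  obj    pos=(+1.433,-0.391) vel=(+3.657,-1.195) ωy=+87.44

Key-timestep trajectory:
   step    t(s)  obj.x    obj.z    obj.vx   obj.vz 
     86  0.1890   +0.128  +0.035  +0.909  -0.297
    173  0.3802   +0.390  -0.051  +1.829  -0.598
    259  0.5692   +0.821  -0.192  +2.738  -0.895
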